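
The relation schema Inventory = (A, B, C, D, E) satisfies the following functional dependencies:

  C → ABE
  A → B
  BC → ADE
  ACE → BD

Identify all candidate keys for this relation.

{C}

Attribute C never appears on the right-hand side of any dependency, so C must belong to every candidate key.
{C}⁺ = {A, B, C, D, E}, which is all of the schema, so {C} is the only candidate key.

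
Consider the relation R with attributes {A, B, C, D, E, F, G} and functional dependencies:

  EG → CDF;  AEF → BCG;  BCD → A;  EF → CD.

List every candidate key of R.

{A, E, F}⁺: AEF→BCG adds B, C, G; EF→CD adds D → {A, B, C, D, E, F, G}. Minimal: {E, F}⁺ = {C, D, E, F}; {A, F}⁺ = {A, F}; {A, E}⁺ = {A, E} — none reach the full schema.
{A, E, G}⁺: EG→CDF adds C, D, F; AEF→BCG adds B → {A, B, C, D, E, F, G}. Minimal: {E, G}⁺ = {C, D, E, F, G}; {A, G}⁺ = {A, G}; {A, E}⁺ = {A, E} — none reach the full schema.
{B, E, F}⁺: EF→CD adds C, D; BCD→A adds A; AEF→BCG adds G → {A, B, C, D, E, F, G}. Minimal: {E, F}⁺ = {C, D, E, F}; {B, F}⁺ = {B, F}; {B, E}⁺ = {B, E} — none reach the full schema.
{B, E, G}⁺: EG→CDF adds C, D, F; BCD→A adds A → {A, B, C, D, E, F, G}. Minimal: {E, G}⁺ = {C, D, E, F, G}; {B, G}⁺ = {B, G}; {B, E}⁺ = {B, E} — none reach the full schema.
Any other superkey contains one of these as a subset, so there are no further candidate keys.

(A, E, F), (A, E, G), (B, E, F), (B, E, G)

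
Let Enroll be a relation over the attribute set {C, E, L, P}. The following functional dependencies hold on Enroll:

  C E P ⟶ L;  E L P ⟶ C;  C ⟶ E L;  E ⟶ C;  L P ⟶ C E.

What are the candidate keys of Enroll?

CP, EP, LP

Attribute P never appears on the right-hand side of any dependency, so P must belong to every candidate key.
{P}⁺ = {P}, which is not all of the schema, so we must add further attributes.
{C, P}⁺: C→EL adds E, L → {C, E, L, P}. Minimal: {P}⁺ = {P}; {C}⁺ = {C, E, L} — none reach the full schema.
{E, P}⁺: E→C adds C; CEP→L adds L → {C, E, L, P}. Minimal: {P}⁺ = {P}; {E}⁺ = {C, E, L} — none reach the full schema.
{L, P}⁺: LP→CE adds C, E → {C, E, L, P}. Minimal: {P}⁺ = {P}; {L}⁺ = {L} — none reach the full schema.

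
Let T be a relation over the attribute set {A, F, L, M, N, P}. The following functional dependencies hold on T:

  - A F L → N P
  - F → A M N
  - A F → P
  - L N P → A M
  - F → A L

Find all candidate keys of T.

Attribute F never appears on the right-hand side of any dependency, so F must belong to every candidate key.
{F}⁺ = {A, F, L, M, N, P}, which is all of the schema, so {F} is the only candidate key.

{F}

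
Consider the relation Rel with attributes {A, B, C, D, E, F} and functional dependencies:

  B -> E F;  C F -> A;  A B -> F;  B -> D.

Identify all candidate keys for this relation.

(B, C)

Attributes B, C never appear on any right-hand side, so every candidate key must contain {B, C}.
{B, C}⁺ = {A, B, C, D, E, F}, which is all of the schema, so {B, C} is the only candidate key.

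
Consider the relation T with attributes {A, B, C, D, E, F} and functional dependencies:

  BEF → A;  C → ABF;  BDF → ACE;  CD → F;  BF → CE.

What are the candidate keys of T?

Attribute D never appears on the right-hand side of any dependency, so D must belong to every candidate key.
{D}⁺ = {D}, which is not all of the schema, so we must add further attributes.
{C, D}⁺: C→ABF adds A, B, F; BDF→ACE adds E → {A, B, C, D, E, F}. Minimal: {D}⁺ = {D}; {C}⁺ = {A, B, C, E, F} — none reach the full schema.
{B, D, F}⁺: BDF→ACE adds A, C, E → {A, B, C, D, E, F}. Minimal: {D, F}⁺ = {D, F}; {B, F}⁺ = {A, B, C, E, F}; {B, D}⁺ = {B, D} — none reach the full schema.
Any other superkey contains one of these as a subset, so there are no further candidate keys.

{C, D}, {B, D, F}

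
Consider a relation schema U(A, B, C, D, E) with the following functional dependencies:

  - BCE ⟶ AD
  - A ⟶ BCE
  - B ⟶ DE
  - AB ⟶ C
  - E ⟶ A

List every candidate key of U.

{A}⁺: A→BCE adds B, C, E; B→DE adds D → {A, B, C, D, E}.
{B}⁺: B→DE adds D, E; E→A adds A; A→BCE adds C → {A, B, C, D, E}.
{E}⁺: E→A adds A; A→BCE adds B, C; B→DE adds D → {A, B, C, D, E}.
Any other superkey contains one of these as a subset, so there are no further candidate keys.

(A); (B); (E)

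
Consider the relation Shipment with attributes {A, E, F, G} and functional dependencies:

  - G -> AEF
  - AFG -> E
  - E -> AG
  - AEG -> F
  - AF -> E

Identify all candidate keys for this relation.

E; G; AF

{E}⁺: E→AG adds A, G; AEG→F adds F → {A, E, F, G}.
{G}⁺: G→AEF adds A, E, F → {A, E, F, G}.
{A, F}⁺: AF→E adds E; E→AG adds G → {A, E, F, G}.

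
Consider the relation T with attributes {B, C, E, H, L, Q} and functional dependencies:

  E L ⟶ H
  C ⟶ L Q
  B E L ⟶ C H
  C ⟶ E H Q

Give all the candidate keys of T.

BC, BEL

Attribute B never appears on the right-hand side of any dependency, so B must belong to every candidate key.
{B}⁺ = {B}, which is not all of the schema, so we must add further attributes.
{B, C}⁺: C→LQ adds L, Q; C→EHQ adds E, H → {B, C, E, H, L, Q}. Minimal: {C}⁺ = {C, E, H, L, Q}; {B}⁺ = {B} — none reach the full schema.
{B, E, L}⁺: EL→H adds H; BEL→CH adds C; C→EHQ adds Q → {B, C, E, H, L, Q}. Minimal: {E, L}⁺ = {E, H, L}; {B, L}⁺ = {B, L}; {B, E}⁺ = {B, E} — none reach the full schema.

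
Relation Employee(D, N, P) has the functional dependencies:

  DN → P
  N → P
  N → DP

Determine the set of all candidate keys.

Attribute N never appears on the right-hand side of any dependency, so N must belong to every candidate key.
{N}⁺ = {D, N, P}, which is all of the schema, so {N} is the only candidate key.

N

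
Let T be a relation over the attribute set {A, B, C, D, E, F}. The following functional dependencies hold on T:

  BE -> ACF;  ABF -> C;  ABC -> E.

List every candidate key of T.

{B, D, E}, {A, B, C, D}, {A, B, D, F}

Attributes B, D never appear on any right-hand side, so every candidate key must contain {B, D}.
{B, D}⁺ = {B, D}, which is not all of the schema, so we must add further attributes.
{B, D, E}⁺: BE→ACF adds A, C, F → {A, B, C, D, E, F}. Minimal: {D, E}⁺ = {D, E}; {B, E}⁺ = {A, B, C, E, F}; {B, D}⁺ = {B, D} — none reach the full schema.
{A, B, C, D}⁺: ABC→E adds E; BE→ACF adds F → {A, B, C, D, E, F}. Minimal: {B, C, D}⁺ = {B, C, D}; {A, C, D}⁺ = {A, C, D}; {A, B, D}⁺ = {A, B, D}; … — none reach the full schema.
{A, B, D, F}⁺: ABF→C adds C; ABC→E adds E → {A, B, C, D, E, F}. Minimal: {B, D, F}⁺ = {B, D, F}; {A, D, F}⁺ = {A, D, F}; {A, B, F}⁺ = {A, B, C, E, F}; … — none reach the full schema.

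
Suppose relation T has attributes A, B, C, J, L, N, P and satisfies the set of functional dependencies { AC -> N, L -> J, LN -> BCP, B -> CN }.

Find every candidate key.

{A, B, L}; {A, C, L}; {A, L, N}

Attributes A, L never appear on any right-hand side, so every candidate key must contain {A, L}.
{A, L}⁺ = {A, J, L}, which is not all of the schema, so we must add further attributes.
{A, B, L}⁺: L→J adds J; B→CN adds C, N; LN→BCP adds P → {A, B, C, J, L, N, P}. Minimal: {B, L}⁺ = {B, C, J, L, N, P}; {A, L}⁺ = {A, J, L}; {A, B}⁺ = {A, B, C, N} — none reach the full schema.
{A, C, L}⁺: AC→N adds N; L→J adds J; LN→BCP adds B, P → {A, B, C, J, L, N, P}. Minimal: {C, L}⁺ = {C, J, L}; {A, L}⁺ = {A, J, L}; {A, C}⁺ = {A, C, N} — none reach the full schema.
{A, L, N}⁺: L→J adds J; LN→BCP adds B, C, P → {A, B, C, J, L, N, P}. Minimal: {L, N}⁺ = {B, C, J, L, N, P}; {A, N}⁺ = {A, N}; {A, L}⁺ = {A, J, L} — none reach the full schema.
Any other superkey contains one of these as a subset, so there are no further candidate keys.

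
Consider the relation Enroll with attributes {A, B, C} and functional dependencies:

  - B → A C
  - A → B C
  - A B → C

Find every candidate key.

{A}, {B}

{A}⁺: A→BC adds B, C → {A, B, C}.
{B}⁺: B→AC adds A, C → {A, B, C}.
Any other superkey contains one of these as a subset, so there are no further candidate keys.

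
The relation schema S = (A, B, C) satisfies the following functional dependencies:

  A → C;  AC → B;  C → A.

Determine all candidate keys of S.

{A}⁺: A→C adds C; AC→B adds B → {A, B, C}.
{C}⁺: C→A adds A; AC→B adds B → {A, B, C}.
Any other superkey contains one of these as a subset, so there are no further candidate keys.

{A}, {C}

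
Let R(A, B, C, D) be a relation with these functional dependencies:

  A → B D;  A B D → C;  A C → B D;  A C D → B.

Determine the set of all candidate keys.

{A}

Attribute A never appears on the right-hand side of any dependency, so A must belong to every candidate key.
{A}⁺ = {A, B, C, D}, which is all of the schema, so {A} is the only candidate key.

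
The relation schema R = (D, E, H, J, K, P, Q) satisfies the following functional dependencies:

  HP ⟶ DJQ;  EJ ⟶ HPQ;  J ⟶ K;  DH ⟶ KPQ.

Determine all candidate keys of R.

{E, J}, {D, E, H}, {E, H, P}

Attribute E never appears on the right-hand side of any dependency, so E must belong to every candidate key.
{E}⁺ = {E}, which is not all of the schema, so we must add further attributes.
{E, J}⁺: EJ→HPQ adds H, P, Q; J→K adds K; HP→DJQ adds D → {D, E, H, J, K, P, Q}.
{D, E, H}⁺: DH→KPQ adds K, P, Q; HP→DJQ adds J → {D, E, H, J, K, P, Q}.
{E, H, P}⁺: HP→DJQ adds D, J, Q; J→K adds K → {D, E, H, J, K, P, Q}.
Any other superkey contains one of these as a subset, so there are no further candidate keys.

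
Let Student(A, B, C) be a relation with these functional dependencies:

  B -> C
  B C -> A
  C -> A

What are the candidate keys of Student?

{B}⁺: B→C adds C; BC→A adds A → {A, B, C}.

{B}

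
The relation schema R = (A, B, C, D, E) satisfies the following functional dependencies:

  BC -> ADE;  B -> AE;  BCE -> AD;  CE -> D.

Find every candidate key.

Attributes B, C never appear on any right-hand side, so every candidate key must contain {B, C}.
{B, C}⁺ = {A, B, C, D, E}, which is all of the schema, so {B, C} is the only candidate key.

BC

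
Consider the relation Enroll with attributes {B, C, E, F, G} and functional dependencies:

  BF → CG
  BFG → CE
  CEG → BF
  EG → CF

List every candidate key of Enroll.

{B, F}, {E, G}

{B, F}⁺: BF→CG adds C, G; BFG→CE adds E → {B, C, E, F, G}. Minimal: {F}⁺ = {F}; {B}⁺ = {B} — none reach the full schema.
{E, G}⁺: EG→CF adds C, F; CEG→BF adds B → {B, C, E, F, G}. Minimal: {G}⁺ = {G}; {E}⁺ = {E} — none reach the full schema.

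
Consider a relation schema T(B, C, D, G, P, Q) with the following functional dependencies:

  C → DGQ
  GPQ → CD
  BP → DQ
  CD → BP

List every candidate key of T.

{C}; {B, G, P}; {G, P, Q}

{C}⁺: C→DGQ adds D, G, Q; CD→BP adds B, P → {B, C, D, G, P, Q}.
{B, G, P}⁺: BP→DQ adds D, Q; GPQ→CD adds C → {B, C, D, G, P, Q}.
{G, P, Q}⁺: GPQ→CD adds C, D; CD→BP adds B → {B, C, D, G, P, Q}.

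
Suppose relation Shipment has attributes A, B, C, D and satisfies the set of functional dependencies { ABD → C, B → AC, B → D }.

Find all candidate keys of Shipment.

{B}

Attribute B never appears on the right-hand side of any dependency, so B must belong to every candidate key.
{B}⁺ = {A, B, C, D}, which is all of the schema, so {B} is the only candidate key.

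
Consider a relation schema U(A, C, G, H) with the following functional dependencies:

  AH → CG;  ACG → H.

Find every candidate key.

Attribute A never appears on the right-hand side of any dependency, so A must belong to every candidate key.
{A}⁺ = {A}, which is not all of the schema, so we must add further attributes.
{A, H}⁺: AH→CG adds C, G → {A, C, G, H}. Minimal: {H}⁺ = {H}; {A}⁺ = {A} — none reach the full schema.
{A, C, G}⁺: ACG→H adds H → {A, C, G, H}. Minimal: {C, G}⁺ = {C, G}; {A, G}⁺ = {A, G}; {A, C}⁺ = {A, C} — none reach the full schema.

(A, H); (A, C, G)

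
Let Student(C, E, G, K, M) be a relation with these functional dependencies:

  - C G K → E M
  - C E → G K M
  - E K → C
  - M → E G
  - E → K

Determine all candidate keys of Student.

{E}⁺: E→K adds K; EK→C adds C; CE→GKM adds G, M → {C, E, G, K, M}.
{M}⁺: M→EG adds E, G; E→K adds K; EK→C adds C → {C, E, G, K, M}.
{C, G, K}⁺: CGK→EM adds E, M → {C, E, G, K, M}.

E, M, CGK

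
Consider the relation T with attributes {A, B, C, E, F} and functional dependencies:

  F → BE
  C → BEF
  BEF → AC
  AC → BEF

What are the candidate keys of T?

{C}, {F}

{C}⁺: C→BEF adds B, E, F; BEF→AC adds A → {A, B, C, E, F}.
{F}⁺: F→BE adds B, E; BEF→AC adds A, C → {A, B, C, E, F}.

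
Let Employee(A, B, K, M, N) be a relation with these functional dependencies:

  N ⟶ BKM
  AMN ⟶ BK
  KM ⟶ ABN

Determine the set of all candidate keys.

N, KM

{N}⁺: N→BKM adds B, K, M; KM→ABN adds A → {A, B, K, M, N}.
{K, M}⁺: KM→ABN adds A, B, N → {A, B, K, M, N}. Minimal: {M}⁺ = {M}; {K}⁺ = {K} — none reach the full schema.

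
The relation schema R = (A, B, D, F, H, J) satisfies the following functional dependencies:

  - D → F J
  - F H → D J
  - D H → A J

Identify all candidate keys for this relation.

Attributes B, H never appear on any right-hand side, so every candidate key must contain {B, H}.
{B, H}⁺ = {B, H}, which is not all of the schema, so we must add further attributes.
{B, D, H}⁺: D→FJ adds F, J; DH→AJ adds A → {A, B, D, F, H, J}. Minimal: {D, H}⁺ = {A, D, F, H, J}; {B, H}⁺ = {B, H}; {B, D}⁺ = {B, D, F, J} — none reach the full schema.
{B, F, H}⁺: FH→DJ adds D, J; DH→AJ adds A → {A, B, D, F, H, J}. Minimal: {F, H}⁺ = {A, D, F, H, J}; {B, H}⁺ = {B, H}; {B, F}⁺ = {B, F} — none reach the full schema.

{B, D, H}, {B, F, H}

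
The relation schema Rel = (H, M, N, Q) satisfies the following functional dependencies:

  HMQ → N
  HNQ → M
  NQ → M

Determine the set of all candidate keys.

Attributes H, Q never appear on any right-hand side, so every candidate key must contain {H, Q}.
{H, Q}⁺ = {H, Q}, which is not all of the schema, so we must add further attributes.
{H, M, Q}⁺: HMQ→N adds N → {H, M, N, Q}.
{H, N, Q}⁺: HNQ→M adds M → {H, M, N, Q}.

(H, M, Q), (H, N, Q)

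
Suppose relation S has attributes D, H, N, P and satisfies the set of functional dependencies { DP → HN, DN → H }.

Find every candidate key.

{D, P}⁺: DP→HN adds H, N → {D, H, N, P}.

{D, P}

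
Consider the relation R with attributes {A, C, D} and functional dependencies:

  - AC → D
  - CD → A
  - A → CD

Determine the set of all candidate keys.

(A), (C, D)

{A}⁺: A→CD adds C, D → {A, C, D}.
{C, D}⁺: CD→A adds A → {A, C, D}. Minimal: {D}⁺ = {D}; {C}⁺ = {C} — none reach the full schema.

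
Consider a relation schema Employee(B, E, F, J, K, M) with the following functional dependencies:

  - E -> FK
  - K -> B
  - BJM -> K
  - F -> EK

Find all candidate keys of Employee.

Attributes J, M never appear on any right-hand side, so every candidate key must contain {J, M}.
{J, M}⁺ = {J, M}, which is not all of the schema, so we must add further attributes.
{E, J, M}⁺: E→FK adds F, K; K→B adds B → {B, E, F, J, K, M}. Minimal: {J, M}⁺ = {J, M}; {E, M}⁺ = {B, E, F, K, M}; {E, J}⁺ = {B, E, F, J, K} — none reach the full schema.
{F, J, M}⁺: F→EK adds E, K; K→B adds B → {B, E, F, J, K, M}. Minimal: {J, M}⁺ = {J, M}; {F, M}⁺ = {B, E, F, K, M}; {F, J}⁺ = {B, E, F, J, K} — none reach the full schema.
Any other superkey contains one of these as a subset, so there are no further candidate keys.

(E, J, M), (F, J, M)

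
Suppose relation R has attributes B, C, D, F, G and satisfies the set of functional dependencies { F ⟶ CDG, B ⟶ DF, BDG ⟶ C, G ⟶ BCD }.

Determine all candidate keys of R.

{B}⁺: B→DF adds D, F; F→CDG adds C, G → {B, C, D, F, G}.
{F}⁺: F→CDG adds C, D, G; G→BCD adds B → {B, C, D, F, G}.
{G}⁺: G→BCD adds B, C, D; B→DF adds F → {B, C, D, F, G}.
Any other superkey contains one of these as a subset, so there are no further candidate keys.

{B}, {F}, {G}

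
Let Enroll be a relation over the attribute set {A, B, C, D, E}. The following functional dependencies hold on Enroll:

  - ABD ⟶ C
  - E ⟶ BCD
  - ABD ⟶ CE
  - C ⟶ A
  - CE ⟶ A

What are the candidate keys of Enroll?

E, ABD, BCD

{E}⁺: E→BCD adds B, C, D; C→A adds A → {A, B, C, D, E}.
{A, B, D}⁺: ABD→C adds C; ABD→CE adds E → {A, B, C, D, E}. Minimal: {B, D}⁺ = {B, D}; {A, D}⁺ = {A, D}; {A, B}⁺ = {A, B} — none reach the full schema.
{B, C, D}⁺: C→A adds A; ABD→CE adds E → {A, B, C, D, E}. Minimal: {C, D}⁺ = {A, C, D}; {B, D}⁺ = {B, D}; {B, C}⁺ = {A, B, C} — none reach the full schema.
Any other superkey contains one of these as a subset, so there are no further candidate keys.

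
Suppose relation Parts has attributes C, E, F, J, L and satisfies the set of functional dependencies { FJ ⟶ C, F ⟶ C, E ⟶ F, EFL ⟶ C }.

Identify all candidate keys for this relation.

{E, J, L}

Attributes E, J, L never appear on any right-hand side, so every candidate key must contain {E, J, L}.
{E, J, L}⁺ = {C, E, F, J, L}, which is all of the schema, so {E, J, L} is the only candidate key.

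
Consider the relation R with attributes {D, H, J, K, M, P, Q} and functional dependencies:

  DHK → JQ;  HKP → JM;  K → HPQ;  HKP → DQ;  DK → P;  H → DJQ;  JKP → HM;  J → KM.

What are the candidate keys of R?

{H}⁺: H→DJQ adds D, J, Q; J→KM adds K, M; K→HPQ adds P → {D, H, J, K, M, P, Q}.
{J}⁺: J→KM adds K, M; K→HPQ adds H, P, Q; HKP→DQ adds D → {D, H, J, K, M, P, Q}.
{K}⁺: K→HPQ adds H, P, Q; HKP→DQ adds D; H→DJQ adds J; JKP→HM adds M → {D, H, J, K, M, P, Q}.

{H}, {J}, {K}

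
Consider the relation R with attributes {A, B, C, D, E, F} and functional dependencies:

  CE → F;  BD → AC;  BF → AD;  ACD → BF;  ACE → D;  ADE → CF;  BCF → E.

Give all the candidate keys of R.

{B, D}, {B, F}, {A, C, D}, {A, C, E}, {A, D, E}, {B, C, E}

{B, D}⁺: BD→AC adds A, C; ACD→BF adds F; BCF→E adds E → {A, B, C, D, E, F}.
{B, F}⁺: BF→AD adds A, D; BD→AC adds C; BCF→E adds E → {A, B, C, D, E, F}.
{A, C, D}⁺: ACD→BF adds B, F; BCF→E adds E → {A, B, C, D, E, F}.
{A, C, E}⁺: CE→F adds F; ACE→D adds D; ACD→BF adds B → {A, B, C, D, E, F}.
{A, D, E}⁺: ADE→CF adds C, F; ACD→BF adds B → {A, B, C, D, E, F}.
{B, C, E}⁺: CE→F adds F; BF→AD adds A, D → {A, B, C, D, E, F}.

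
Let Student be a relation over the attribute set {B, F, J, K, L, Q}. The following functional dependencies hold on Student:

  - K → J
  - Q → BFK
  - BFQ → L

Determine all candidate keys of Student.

Q

Attribute Q never appears on the right-hand side of any dependency, so Q must belong to every candidate key.
{Q}⁺ = {B, F, J, K, L, Q}, which is all of the schema, so {Q} is the only candidate key.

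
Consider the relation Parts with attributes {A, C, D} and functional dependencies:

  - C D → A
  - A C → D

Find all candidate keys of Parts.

{A, C}, {C, D}

Attribute C never appears on the right-hand side of any dependency, so C must belong to every candidate key.
{C}⁺ = {C}, which is not all of the schema, so we must add further attributes.
{A, C}⁺: AC→D adds D → {A, C, D}.
{C, D}⁺: CD→A adds A → {A, C, D}.
Any other superkey contains one of these as a subset, so there are no further candidate keys.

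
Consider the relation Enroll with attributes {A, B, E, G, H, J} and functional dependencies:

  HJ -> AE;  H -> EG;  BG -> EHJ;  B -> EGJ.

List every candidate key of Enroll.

Attribute B never appears on the right-hand side of any dependency, so B must belong to every candidate key.
{B}⁺ = {A, B, E, G, H, J}, which is all of the schema, so {B} is the only candidate key.

(B)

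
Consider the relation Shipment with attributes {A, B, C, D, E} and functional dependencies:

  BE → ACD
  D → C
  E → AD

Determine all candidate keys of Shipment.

Attributes B, E never appear on any right-hand side, so every candidate key must contain {B, E}.
{B, E}⁺ = {A, B, C, D, E}, which is all of the schema, so {B, E} is the only candidate key.

{B, E}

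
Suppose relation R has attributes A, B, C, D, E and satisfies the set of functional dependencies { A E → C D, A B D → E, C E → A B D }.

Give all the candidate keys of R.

{A, E}⁺: AE→CD adds C, D; CE→ABD adds B → {A, B, C, D, E}. Minimal: {E}⁺ = {E}; {A}⁺ = {A} — none reach the full schema.
{C, E}⁺: CE→ABD adds A, B, D → {A, B, C, D, E}. Minimal: {E}⁺ = {E}; {C}⁺ = {C} — none reach the full schema.
{A, B, D}⁺: ABD→E adds E; AE→CD adds C → {A, B, C, D, E}. Minimal: {B, D}⁺ = {B, D}; {A, D}⁺ = {A, D}; {A, B}⁺ = {A, B} — none reach the full schema.
Any other superkey contains one of these as a subset, so there are no further candidate keys.

{A, E}; {C, E}; {A, B, D}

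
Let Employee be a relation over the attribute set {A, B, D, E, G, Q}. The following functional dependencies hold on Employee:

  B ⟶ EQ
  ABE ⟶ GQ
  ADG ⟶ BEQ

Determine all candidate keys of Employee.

Attributes A, D never appear on any right-hand side, so every candidate key must contain {A, D}.
{A, D}⁺ = {A, D}, which is not all of the schema, so we must add further attributes.
{A, B, D}⁺: B→EQ adds E, Q; ABE→GQ adds G → {A, B, D, E, G, Q}. Minimal: {B, D}⁺ = {B, D, E, Q}; {A, D}⁺ = {A, D}; {A, B}⁺ = {A, B, E, G, Q} — none reach the full schema.
{A, D, G}⁺: ADG→BEQ adds B, E, Q → {A, B, D, E, G, Q}. Minimal: {D, G}⁺ = {D, G}; {A, G}⁺ = {A, G}; {A, D}⁺ = {A, D} — none reach the full schema.
Any other superkey contains one of these as a subset, so there are no further candidate keys.

ABD, ADG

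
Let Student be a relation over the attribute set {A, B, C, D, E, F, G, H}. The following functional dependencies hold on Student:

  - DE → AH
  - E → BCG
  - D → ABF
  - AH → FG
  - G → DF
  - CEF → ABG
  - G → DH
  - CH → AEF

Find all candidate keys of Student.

(E); (C, G); (C, H)

{E}⁺: E→BCG adds B, C, G; G→DF adds D, F; CEF→ABG adds A; G→DH adds H → {A, B, C, D, E, F, G, H}.
{C, G}⁺: G→DF adds D, F; G→DH adds H; CH→AEF adds A, E; E→BCG adds B → {A, B, C, D, E, F, G, H}.
{C, H}⁺: CH→AEF adds A, E, F; E→BCG adds B, G; G→DF adds D → {A, B, C, D, E, F, G, H}.
Any other superkey contains one of these as a subset, so there are no further candidate keys.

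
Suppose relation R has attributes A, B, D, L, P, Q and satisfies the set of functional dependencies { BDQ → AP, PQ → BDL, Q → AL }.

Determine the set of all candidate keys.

(P, Q), (B, D, Q)

Attribute Q never appears on the right-hand side of any dependency, so Q must belong to every candidate key.
{Q}⁺ = {A, L, Q}, which is not all of the schema, so we must add further attributes.
{P, Q}⁺: PQ→BDL adds B, D, L; Q→AL adds A → {A, B, D, L, P, Q}. Minimal: {Q}⁺ = {A, L, Q}; {P}⁺ = {P} — none reach the full schema.
{B, D, Q}⁺: BDQ→AP adds A, P; PQ→BDL adds L → {A, B, D, L, P, Q}. Minimal: {D, Q}⁺ = {A, D, L, Q}; {B, Q}⁺ = {A, B, L, Q}; {B, D}⁺ = {B, D} — none reach the full schema.
Any other superkey contains one of these as a subset, so there are no further candidate keys.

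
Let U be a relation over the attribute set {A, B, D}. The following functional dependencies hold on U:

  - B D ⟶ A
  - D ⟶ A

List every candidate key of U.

Attributes B, D never appear on any right-hand side, so every candidate key must contain {B, D}.
{B, D}⁺ = {A, B, D}, which is all of the schema, so {B, D} is the only candidate key.

BD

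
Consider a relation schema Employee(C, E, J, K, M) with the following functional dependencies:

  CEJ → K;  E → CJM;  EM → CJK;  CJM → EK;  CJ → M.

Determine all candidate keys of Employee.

{E}⁺: E→CJM adds C, J, M; EM→CJK adds K → {C, E, J, K, M}.
{C, J}⁺: CJ→M adds M; CJM→EK adds E, K → {C, E, J, K, M}. Minimal: {J}⁺ = {J}; {C}⁺ = {C} — none reach the full schema.

E, CJ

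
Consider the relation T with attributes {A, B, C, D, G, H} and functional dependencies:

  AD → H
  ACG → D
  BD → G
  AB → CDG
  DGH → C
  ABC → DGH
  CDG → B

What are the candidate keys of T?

Attribute A never appears on the right-hand side of any dependency, so A must belong to every candidate key.
{A}⁺ = {A}, which is not all of the schema, so we must add further attributes.
{A, B}⁺: AB→CDG adds C, D, G; ABC→DGH adds H → {A, B, C, D, G, H}.
{A, C, G}⁺: ACG→D adds D; CDG→B adds B; AD→H adds H → {A, B, C, D, G, H}.
{A, D, G}⁺: AD→H adds H; DGH→C adds C; CDG→B adds B → {A, B, C, D, G, H}.

{A, B}, {A, C, G}, {A, D, G}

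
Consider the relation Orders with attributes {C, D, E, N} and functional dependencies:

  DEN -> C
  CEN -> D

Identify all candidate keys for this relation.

{C, E, N}⁺: CEN→D adds D → {C, D, E, N}. Minimal: {E, N}⁺ = {E, N}; {C, N}⁺ = {C, N}; {C, E}⁺ = {C, E} — none reach the full schema.
{D, E, N}⁺: DEN→C adds C → {C, D, E, N}. Minimal: {E, N}⁺ = {E, N}; {D, N}⁺ = {D, N}; {D, E}⁺ = {D, E} — none reach the full schema.
Any other superkey contains one of these as a subset, so there are no further candidate keys.

(C, E, N), (D, E, N)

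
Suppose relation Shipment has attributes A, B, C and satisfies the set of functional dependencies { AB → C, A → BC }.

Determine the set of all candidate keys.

{A}

Attribute A never appears on the right-hand side of any dependency, so A must belong to every candidate key.
{A}⁺ = {A, B, C}, which is all of the schema, so {A} is the only candidate key.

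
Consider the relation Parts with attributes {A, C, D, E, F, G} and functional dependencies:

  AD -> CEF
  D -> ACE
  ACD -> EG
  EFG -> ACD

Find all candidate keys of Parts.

{D}⁺: D→ACE adds A, C, E; ACD→EG adds G; AD→CEF adds F → {A, C, D, E, F, G}.
{E, F, G}⁺: EFG→ACD adds A, C, D → {A, C, D, E, F, G}. Minimal: {F, G}⁺ = {F, G}; {E, G}⁺ = {E, G}; {E, F}⁺ = {E, F} — none reach the full schema.

D, EFG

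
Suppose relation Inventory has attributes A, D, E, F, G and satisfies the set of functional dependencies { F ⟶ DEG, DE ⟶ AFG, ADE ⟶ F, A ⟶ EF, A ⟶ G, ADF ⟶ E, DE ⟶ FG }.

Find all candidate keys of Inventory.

{A}⁺: A→EF adds E, F; A→G adds G; F→DEG adds D → {A, D, E, F, G}.
{F}⁺: F→DEG adds D, E, G; DE→AFG adds A → {A, D, E, F, G}.
{D, E}⁺: DE→AFG adds A, F, G → {A, D, E, F, G}. Minimal: {E}⁺ = {E}; {D}⁺ = {D} — none reach the full schema.
Any other superkey contains one of these as a subset, so there are no further candidate keys.

{A}, {F}, {D, E}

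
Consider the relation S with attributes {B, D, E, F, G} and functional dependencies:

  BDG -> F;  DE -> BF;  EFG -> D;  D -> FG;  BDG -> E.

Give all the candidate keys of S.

{B, D}, {D, E}, {E, F, G}

{B, D}⁺: D→FG adds F, G; BDG→E adds E → {B, D, E, F, G}. Minimal: {D}⁺ = {D, F, G}; {B}⁺ = {B} — none reach the full schema.
{D, E}⁺: DE→BF adds B, F; D→FG adds G → {B, D, E, F, G}. Minimal: {E}⁺ = {E}; {D}⁺ = {D, F, G} — none reach the full schema.
{E, F, G}⁺: EFG→D adds D; DE→BF adds B → {B, D, E, F, G}. Minimal: {F, G}⁺ = {F, G}; {E, G}⁺ = {E, G}; {E, F}⁺ = {E, F} — none reach the full schema.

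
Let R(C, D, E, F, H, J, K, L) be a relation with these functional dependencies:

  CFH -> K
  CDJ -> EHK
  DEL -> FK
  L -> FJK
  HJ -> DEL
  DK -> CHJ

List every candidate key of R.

{D, K}⁺: DK→CHJ adds C, H, J; CDJ→EHK adds E; HJ→DEL adds L; DEL→FK adds F → {C, D, E, F, H, J, K, L}. Minimal: {K}⁺ = {K}; {D}⁺ = {D} — none reach the full schema.
{D, L}⁺: L→FJK adds F, J, K; DK→CHJ adds C, H; CDJ→EHK adds E → {C, D, E, F, H, J, K, L}. Minimal: {L}⁺ = {F, J, K, L}; {D}⁺ = {D} — none reach the full schema.
{H, J}⁺: HJ→DEL adds D, E, L; DEL→FK adds F, K; DK→CHJ adds C → {C, D, E, F, H, J, K, L}. Minimal: {J}⁺ = {J}; {H}⁺ = {H} — none reach the full schema.
{H, L}⁺: L→FJK adds F, J, K; HJ→DEL adds D, E; DK→CHJ adds C → {C, D, E, F, H, J, K, L}. Minimal: {L}⁺ = {F, J, K, L}; {H}⁺ = {H} — none reach the full schema.
{C, D, J}⁺: CDJ→EHK adds E, H, K; HJ→DEL adds L; DEL→FK adds F → {C, D, E, F, H, J, K, L}. Minimal: {D, J}⁺ = {D, J}; {C, J}⁺ = {C, J}; {C, D}⁺ = {C, D} — none reach the full schema.
{C, D, F, H}⁺: CFH→K adds K; DK→CHJ adds J; CDJ→EHK adds E; HJ→DEL adds L → {C, D, E, F, H, J, K, L}. Minimal: {D, F, H}⁺ = {D, F, H}; {C, F, H}⁺ = {C, F, H, K}; {C, D, H}⁺ = {C, D, H}; … — none reach the full schema.

{D, K}, {D, L}, {H, J}, {H, L}, {C, D, J}, {C, D, F, H}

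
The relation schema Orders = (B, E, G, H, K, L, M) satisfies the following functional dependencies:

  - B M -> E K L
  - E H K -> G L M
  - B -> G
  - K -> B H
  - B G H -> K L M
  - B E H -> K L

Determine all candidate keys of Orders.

K, BH, BM

{K}⁺: K→BH adds B, H; B→G adds G; BGH→KLM adds L, M; BM→EKL adds E → {B, E, G, H, K, L, M}.
{B, H}⁺: B→G adds G; BGH→KLM adds K, L, M; BM→EKL adds E → {B, E, G, H, K, L, M}. Minimal: {H}⁺ = {H}; {B}⁺ = {B, G} — none reach the full schema.
{B, M}⁺: BM→EKL adds E, K, L; B→G adds G; K→BH adds H → {B, E, G, H, K, L, M}. Minimal: {M}⁺ = {M}; {B}⁺ = {B, G} — none reach the full schema.
Any other superkey contains one of these as a subset, so there are no further candidate keys.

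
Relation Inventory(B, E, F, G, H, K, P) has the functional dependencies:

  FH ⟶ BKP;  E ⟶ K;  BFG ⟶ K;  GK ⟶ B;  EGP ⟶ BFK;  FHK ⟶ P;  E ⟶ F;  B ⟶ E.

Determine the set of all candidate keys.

Attributes G, H never appear on any right-hand side, so every candidate key must contain {G, H}.
{G, H}⁺ = {G, H}, which is not all of the schema, so we must add further attributes.
{B, G, H}⁺: B→E adds E; E→K adds K; E→F adds F; FH→BKP adds P → {B, E, F, G, H, K, P}. Minimal: {G, H}⁺ = {G, H}; {B, H}⁺ = {B, E, F, H, K, P}; {B, G}⁺ = {B, E, F, G, K} — none reach the full schema.
{E, G, H}⁺: E→K adds K; GK→B adds B; E→F adds F; FH→BKP adds P → {B, E, F, G, H, K, P}. Minimal: {G, H}⁺ = {G, H}; {E, H}⁺ = {B, E, F, H, K, P}; {E, G}⁺ = {B, E, F, G, K} — none reach the full schema.
{F, G, H}⁺: FH→BKP adds B, K, P; B→E adds E → {B, E, F, G, H, K, P}. Minimal: {G, H}⁺ = {G, H}; {F, H}⁺ = {B, E, F, H, K, P}; {F, G}⁺ = {F, G} — none reach the full schema.
{G, H, K}⁺: GK→B adds B; B→E adds E; E→F adds F; FH→BKP adds P → {B, E, F, G, H, K, P}. Minimal: {H, K}⁺ = {H, K}; {G, K}⁺ = {B, E, F, G, K}; {G, H}⁺ = {G, H} — none reach the full schema.
Any other superkey contains one of these as a subset, so there are no further candidate keys.

{B, G, H}, {E, G, H}, {F, G, H}, {G, H, K}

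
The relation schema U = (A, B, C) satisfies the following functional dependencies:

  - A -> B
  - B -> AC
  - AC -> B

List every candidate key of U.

{A}⁺: A→B adds B; B→AC adds C → {A, B, C}.
{B}⁺: B→AC adds A, C → {A, B, C}.

{A}, {B}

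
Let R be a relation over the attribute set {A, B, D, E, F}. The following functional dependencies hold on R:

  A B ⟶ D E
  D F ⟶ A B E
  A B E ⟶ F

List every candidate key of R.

{A, B}⁺: AB→DE adds D, E; ABE→F adds F → {A, B, D, E, F}. Minimal: {B}⁺ = {B}; {A}⁺ = {A} — none reach the full schema.
{D, F}⁺: DF→ABE adds A, B, E → {A, B, D, E, F}. Minimal: {F}⁺ = {F}; {D}⁺ = {D} — none reach the full schema.

{A, B}; {D, F}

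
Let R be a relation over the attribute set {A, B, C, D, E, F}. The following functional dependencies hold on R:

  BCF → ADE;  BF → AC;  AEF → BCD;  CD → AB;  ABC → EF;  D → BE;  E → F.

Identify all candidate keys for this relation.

{D}⁺: D→BE adds B, E; E→F adds F; BF→AC adds A, C → {A, B, C, D, E, F}.
{A, E}⁺: E→F adds F; AEF→BCD adds B, C, D → {A, B, C, D, E, F}. Minimal: {E}⁺ = {E, F}; {A}⁺ = {A} — none reach the full schema.
{B, E}⁺: E→F adds F; BF→AC adds A, C; AEF→BCD adds D → {A, B, C, D, E, F}. Minimal: {E}⁺ = {E, F}; {B}⁺ = {B} — none reach the full schema.
{B, F}⁺: BF→AC adds A, C; ABC→EF adds E; BCF→ADE adds D → {A, B, C, D, E, F}. Minimal: {F}⁺ = {F}; {B}⁺ = {B} — none reach the full schema.
{A, B, C}⁺: ABC→EF adds E, F; BCF→ADE adds D → {A, B, C, D, E, F}. Minimal: {B, C}⁺ = {B, C}; {A, C}⁺ = {A, C}; {A, B}⁺ = {A, B} — none reach the full schema.

D, AE, BE, BF, ABC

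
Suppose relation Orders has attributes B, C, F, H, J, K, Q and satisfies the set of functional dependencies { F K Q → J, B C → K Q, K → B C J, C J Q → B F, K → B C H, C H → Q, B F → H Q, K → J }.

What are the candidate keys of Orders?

{K}⁺: K→BCJ adds B, C, J; K→BCH adds H; CH→Q adds Q; CJQ→BF adds F → {B, C, F, H, J, K, Q}.
{B, C}⁺: BC→KQ adds K, Q; K→BCJ adds J; CJQ→BF adds F; K→BCH adds H → {B, C, F, H, J, K, Q}. Minimal: {C}⁺ = {C}; {B}⁺ = {B} — none reach the full schema.
{C, H, J}⁺: CH→Q adds Q; CJQ→BF adds B, F; BC→KQ adds K → {B, C, F, H, J, K, Q}. Minimal: {H, J}⁺ = {H, J}; {C, J}⁺ = {C, J}; {C, H}⁺ = {C, H, Q} — none reach the full schema.
{C, J, Q}⁺: CJQ→BF adds B, F; BF→HQ adds H; BC→KQ adds K → {B, C, F, H, J, K, Q}. Minimal: {J, Q}⁺ = {J, Q}; {C, Q}⁺ = {C, Q}; {C, J}⁺ = {C, J} — none reach the full schema.

K, BC, CHJ, CJQ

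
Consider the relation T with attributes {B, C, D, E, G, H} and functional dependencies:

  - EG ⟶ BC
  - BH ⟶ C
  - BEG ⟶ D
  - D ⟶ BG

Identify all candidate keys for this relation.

{D, E, H}, {E, G, H}

Attributes E, H never appear on any right-hand side, so every candidate key must contain {E, H}.
{E, H}⁺ = {E, H}, which is not all of the schema, so we must add further attributes.
{D, E, H}⁺: D→BG adds B, G; EG→BC adds C → {B, C, D, E, G, H}. Minimal: {E, H}⁺ = {E, H}; {D, H}⁺ = {B, C, D, G, H}; {D, E}⁺ = {B, C, D, E, G} — none reach the full schema.
{E, G, H}⁺: EG→BC adds B, C; BEG→D adds D → {B, C, D, E, G, H}. Minimal: {G, H}⁺ = {G, H}; {E, H}⁺ = {E, H}; {E, G}⁺ = {B, C, D, E, G} — none reach the full schema.
Any other superkey contains one of these as a subset, so there are no further candidate keys.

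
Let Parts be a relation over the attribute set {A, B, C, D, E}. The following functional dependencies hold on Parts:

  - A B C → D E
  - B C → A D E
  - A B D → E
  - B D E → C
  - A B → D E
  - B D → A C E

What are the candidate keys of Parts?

(A, B); (B, C); (B, D)

Attribute B never appears on the right-hand side of any dependency, so B must belong to every candidate key.
{B}⁺ = {B}, which is not all of the schema, so we must add further attributes.
{A, B}⁺: AB→DE adds D, E; BD→ACE adds C → {A, B, C, D, E}.
{B, C}⁺: BC→ADE adds A, D, E → {A, B, C, D, E}.
{B, D}⁺: BD→ACE adds A, C, E → {A, B, C, D, E}.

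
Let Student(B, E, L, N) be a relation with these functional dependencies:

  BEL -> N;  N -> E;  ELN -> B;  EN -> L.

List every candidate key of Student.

N, BEL

{N}⁺: N→E adds E; EN→L adds L; ELN→B adds B → {B, E, L, N}.
{B, E, L}⁺: BEL→N adds N → {B, E, L, N}. Minimal: {E, L}⁺ = {E, L}; {B, L}⁺ = {B, L}; {B, E}⁺ = {B, E} — none reach the full schema.
Any other superkey contains one of these as a subset, so there are no further candidate keys.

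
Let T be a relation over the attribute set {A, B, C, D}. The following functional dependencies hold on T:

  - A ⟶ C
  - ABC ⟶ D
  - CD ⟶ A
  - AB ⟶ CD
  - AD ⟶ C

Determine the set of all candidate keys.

{A, B}⁺: A→C adds C; ABC→D adds D → {A, B, C, D}. Minimal: {B}⁺ = {B}; {A}⁺ = {A, C} — none reach the full schema.
{B, C, D}⁺: CD→A adds A → {A, B, C, D}. Minimal: {C, D}⁺ = {A, C, D}; {B, D}⁺ = {B, D}; {B, C}⁺ = {B, C} — none reach the full schema.
Any other superkey contains one of these as a subset, so there are no further candidate keys.

{A, B}; {B, C, D}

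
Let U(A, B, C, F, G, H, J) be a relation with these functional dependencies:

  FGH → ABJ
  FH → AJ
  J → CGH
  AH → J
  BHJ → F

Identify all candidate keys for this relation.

{B, J}⁺: J→CGH adds C, G, H; BHJ→F adds F; FGH→ABJ adds A → {A, B, C, F, G, H, J}. Minimal: {J}⁺ = {C, G, H, J}; {B}⁺ = {B} — none reach the full schema.
{F, H}⁺: FH→AJ adds A, J; J→CGH adds C, G; FGH→ABJ adds B → {A, B, C, F, G, H, J}. Minimal: {H}⁺ = {H}; {F}⁺ = {F} — none reach the full schema.
{F, J}⁺: J→CGH adds C, G, H; FGH→ABJ adds A, B → {A, B, C, F, G, H, J}. Minimal: {J}⁺ = {C, G, H, J}; {F}⁺ = {F} — none reach the full schema.
{A, B, H}⁺: AH→J adds J; BHJ→F adds F; J→CGH adds C, G → {A, B, C, F, G, H, J}. Minimal: {B, H}⁺ = {B, H}; {A, H}⁺ = {A, C, G, H, J}; {A, B}⁺ = {A, B} — none reach the full schema.

BJ; FH; FJ; ABH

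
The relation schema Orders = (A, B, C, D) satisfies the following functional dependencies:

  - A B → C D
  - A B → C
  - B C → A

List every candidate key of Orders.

(A, B); (B, C)

{A, B}⁺: AB→CD adds C, D → {A, B, C, D}. Minimal: {B}⁺ = {B}; {A}⁺ = {A} — none reach the full schema.
{B, C}⁺: BC→A adds A; AB→CD adds D → {A, B, C, D}. Minimal: {C}⁺ = {C}; {B}⁺ = {B} — none reach the full schema.
Any other superkey contains one of these as a subset, so there are no further candidate keys.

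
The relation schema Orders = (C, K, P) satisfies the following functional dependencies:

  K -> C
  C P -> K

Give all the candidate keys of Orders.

Attribute P never appears on the right-hand side of any dependency, so P must belong to every candidate key.
{P}⁺ = {P}, which is not all of the schema, so we must add further attributes.
{C, P}⁺: CP→K adds K → {C, K, P}. Minimal: {P}⁺ = {P}; {C}⁺ = {C} — none reach the full schema.
{K, P}⁺: K→C adds C → {C, K, P}. Minimal: {P}⁺ = {P}; {K}⁺ = {C, K} — none reach the full schema.
Any other superkey contains one of these as a subset, so there are no further candidate keys.

{C, P}; {K, P}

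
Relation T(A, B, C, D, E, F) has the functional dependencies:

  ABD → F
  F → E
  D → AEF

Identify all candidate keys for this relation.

{B, C, D}

{B, C, D}⁺: D→AEF adds A, E, F → {A, B, C, D, E, F}.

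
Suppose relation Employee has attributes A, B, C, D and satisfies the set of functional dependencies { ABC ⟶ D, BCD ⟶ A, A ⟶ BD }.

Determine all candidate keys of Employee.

Attribute C never appears on the right-hand side of any dependency, so C must belong to every candidate key.
{C}⁺ = {C}, which is not all of the schema, so we must add further attributes.
{A, C}⁺: A→BD adds B, D → {A, B, C, D}. Minimal: {C}⁺ = {C}; {A}⁺ = {A, B, D} — none reach the full schema.
{B, C, D}⁺: BCD→A adds A → {A, B, C, D}. Minimal: {C, D}⁺ = {C, D}; {B, D}⁺ = {B, D}; {B, C}⁺ = {B, C} — none reach the full schema.
Any other superkey contains one of these as a subset, so there are no further candidate keys.

AC; BCD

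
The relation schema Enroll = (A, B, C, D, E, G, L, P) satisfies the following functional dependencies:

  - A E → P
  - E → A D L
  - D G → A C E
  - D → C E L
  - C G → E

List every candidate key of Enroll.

Attributes B, G never appear on any right-hand side, so every candidate key must contain {B, G}.
{B, G}⁺ = {B, G}, which is not all of the schema, so we must add further attributes.
{B, C, G}⁺: CG→E adds E; E→ADL adds A, D, L; AE→P adds P → {A, B, C, D, E, G, L, P}.
{B, D, G}⁺: DG→ACE adds A, C, E; D→CEL adds L; AE→P adds P → {A, B, C, D, E, G, L, P}.
{B, E, G}⁺: E→ADL adds A, D, L; DG→ACE adds C; AE→P adds P → {A, B, C, D, E, G, L, P}.
Any other superkey contains one of these as a subset, so there are no further candidate keys.

BCG; BDG; BEG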